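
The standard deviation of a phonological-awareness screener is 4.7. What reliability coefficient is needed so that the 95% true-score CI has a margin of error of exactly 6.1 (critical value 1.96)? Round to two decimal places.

Required SEM = 6.1 / 1.96 ≃ 3.1122
Required reliability = 1 − (SEM/SD)² = 1 − 0.4385 ≃ 0.5615

0.56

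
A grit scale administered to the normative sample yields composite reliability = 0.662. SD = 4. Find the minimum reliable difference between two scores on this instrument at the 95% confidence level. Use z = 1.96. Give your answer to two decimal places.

SEM = 4.00000 · √(1 − 0.66200) = 4.00000 · √0.33800 ≈ 4.00000 · 0.58138 ≈ 2.32551
Standard error of the difference = 2.32551·√2 ≈ 3.28877
Minimum reliable difference = 1.96 · SE_diff ≈ 1.96 · 3.28877 ≈ 6.44599

6.45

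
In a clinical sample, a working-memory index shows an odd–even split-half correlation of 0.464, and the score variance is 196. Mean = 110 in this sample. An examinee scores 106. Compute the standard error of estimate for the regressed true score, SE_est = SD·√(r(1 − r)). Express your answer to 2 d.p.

6.74

σ = 196^(1/2) = 14.000
Full-length reliability (Spearman-Brown) = 2(0.464)/(1+0.464) ≃ 0.634
SE_est = 14.000·√[r(1 − r)] ≃ 6.744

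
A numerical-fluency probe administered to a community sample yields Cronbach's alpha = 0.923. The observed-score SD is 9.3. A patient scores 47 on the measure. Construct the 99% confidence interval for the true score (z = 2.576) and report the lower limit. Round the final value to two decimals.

40.35

The standard error of measurement is 9.3000·√(1 − 0.9230) ≈ 9.3000·0.2775 ≈ 2.5806.
Half-width = 2.576·2.5806 ≈ 6.6477
Lower bound: 47 − 6.6477 = 40.3523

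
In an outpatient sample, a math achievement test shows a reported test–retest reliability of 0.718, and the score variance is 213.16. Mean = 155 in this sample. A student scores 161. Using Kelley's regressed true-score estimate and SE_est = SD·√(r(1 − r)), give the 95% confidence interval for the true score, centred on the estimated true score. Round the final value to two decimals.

σ = 213.16^(1/2) = 14.600
Estimated true score = 0.718*161 + (1 − 0.718)*155 ≈ 159.308
SE_est = SD * √(r(1 − r)) = 14.600 * √0.202 ≈ 14.600 * 0.450 ≈ 6.570
CI = 159.308 ± 1.96 * 6.570 → [146.432, 172.184]

[146.43, 172.18]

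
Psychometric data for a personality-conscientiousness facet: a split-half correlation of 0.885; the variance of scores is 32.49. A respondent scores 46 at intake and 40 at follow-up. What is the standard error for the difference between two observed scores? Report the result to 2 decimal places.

SD = √32.49 = 5.7000
Full-length reliability (Spearman-Brown) = 2(0.885)/(1+0.885) ≃ 0.9390
The standard error of measurement is 5.7000×√(1 − 0.9390) ≃ 5.7000×0.2470 ≃ 1.4079.
SE_diff = SEM × √2 ≃ 1.4079 × 1.4142 ≃ 1.9911

1.99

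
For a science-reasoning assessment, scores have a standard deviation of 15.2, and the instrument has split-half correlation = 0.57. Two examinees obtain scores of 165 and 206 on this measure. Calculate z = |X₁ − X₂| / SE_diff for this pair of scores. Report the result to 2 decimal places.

Spearman-Brown: r = 2(0.57) / (1 + 0.57) = 1.1400 / 1.5700 ≈ 0.7261
The standard error of measurement is 15.2000*√(1 − 0.7261) ≈ 15.2000*0.5233 ≈ 7.9548.
SE_diff = SEM * √2 ≈ 7.9548 * 1.4142 ≈ 11.2498
z = 41 / 11.2498 ≈ 3.6445

3.64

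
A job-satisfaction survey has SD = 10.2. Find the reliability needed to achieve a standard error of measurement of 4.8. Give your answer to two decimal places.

r = 1 − (SEM / SD)² = 1 − (4.8000 / 10.2)² ≈ 1 − 0.2215 ≈ 0.7785

0.78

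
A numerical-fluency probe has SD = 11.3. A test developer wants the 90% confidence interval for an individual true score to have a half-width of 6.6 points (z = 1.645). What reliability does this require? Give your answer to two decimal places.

0.87

SEM needed = half-width / z = 6.6/1.645 ≈ 4.01216
r = 1 − (4.01216/11.3)² ≈ 1 − 0.12607 ≈ 0.87393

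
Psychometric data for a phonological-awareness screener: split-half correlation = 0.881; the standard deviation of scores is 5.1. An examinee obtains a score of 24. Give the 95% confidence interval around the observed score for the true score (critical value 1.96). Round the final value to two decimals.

[21.49, 26.51]

r_full = 2·0.881 / (1 + 0.881) ≈ 0.937
SEM = 5.100·√(1 − 0.937) ≈ 1.283
1.96 · SEM ≈ 2.514
95% CI: 24 ± 2.514 = [21.486, 26.514]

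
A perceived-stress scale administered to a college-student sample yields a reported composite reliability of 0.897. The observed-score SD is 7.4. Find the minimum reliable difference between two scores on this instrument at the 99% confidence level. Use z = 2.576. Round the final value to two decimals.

8.65

SEM = 7.400·√(1 − 0.897) ≈ 2.375
Standard error of the difference = 2.375·√2 ≈ 3.359
Minimum reliable difference = 2.576 · SE_diff ≈ 2.576 · 3.359 ≈ 8.652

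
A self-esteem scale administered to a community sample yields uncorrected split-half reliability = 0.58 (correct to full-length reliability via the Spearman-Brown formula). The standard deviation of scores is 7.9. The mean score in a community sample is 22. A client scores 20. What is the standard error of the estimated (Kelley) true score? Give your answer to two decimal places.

3.49

r_full = 2·0.58 / (1 + 0.58) ≈ 0.7342
SE_est = SD · √(r(1 − r)) = 7.9000 · √0.1952 ≈ 7.9000 · 0.4418 ≈ 3.4900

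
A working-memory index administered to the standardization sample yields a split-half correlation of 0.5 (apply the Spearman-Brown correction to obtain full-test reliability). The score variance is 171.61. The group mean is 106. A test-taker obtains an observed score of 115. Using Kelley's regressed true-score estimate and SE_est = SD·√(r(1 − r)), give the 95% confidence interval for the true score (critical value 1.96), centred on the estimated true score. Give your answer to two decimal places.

SD = √171.61 = 13.100
r_full = 2·0.5 / (1 + 0.5) ≈ 0.667
T̂ = r·X + (1 − r)·M = 0.667*115 + 0.333*106 ≈ 76.667 + 35.333 ≈ 112.000
SE_est = SD * √(r(1 − r)) = 13.100 * √0.222 ≈ 13.100 * 0.471 ≈ 6.175
CI = 112.000 ± 1.96 * 6.175 → [99.896, 124.104]

[99.90, 124.10]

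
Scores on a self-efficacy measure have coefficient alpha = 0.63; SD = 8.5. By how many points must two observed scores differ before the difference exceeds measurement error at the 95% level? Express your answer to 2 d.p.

The standard error of measurement is 8.500·√(1 − 0.630) ≈ 8.500·0.608 ≈ 5.170.
SE_diff = √2 · SEM ≈ 7.312
Smallest detectable difference = 1.96·7.312 ≈ 14.331

14.33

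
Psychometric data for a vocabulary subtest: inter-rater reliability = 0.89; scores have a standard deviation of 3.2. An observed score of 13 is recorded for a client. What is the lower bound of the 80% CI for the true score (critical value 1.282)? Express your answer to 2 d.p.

11.64

The standard error of measurement is 3.200*√(1 − 0.890) ≈ 3.200*0.332 ≈ 1.061.
1.282 * SEM ≈ 1.361
Lower limit = 13 − 1.361 ≈ 11.639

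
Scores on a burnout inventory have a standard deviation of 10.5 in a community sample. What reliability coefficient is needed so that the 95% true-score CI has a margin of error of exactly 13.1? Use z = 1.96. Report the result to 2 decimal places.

0.59

SEM needed = half-width / z = 13.1/1.96 ≈ 6.6837
r = 1 − (6.6837/10.5)² ≈ 1 − 0.4052 ≈ 0.5948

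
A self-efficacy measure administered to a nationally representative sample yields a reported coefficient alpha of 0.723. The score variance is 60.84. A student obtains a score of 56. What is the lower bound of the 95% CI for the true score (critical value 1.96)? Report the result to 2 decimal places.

47.95

SD = √60.84 ≈ 7.8000
SEM = 7.8000 * √(1 − 0.7230) = 7.8000 * √0.2770 ≈ 7.8000 * 0.5263 ≈ 4.1052
Margin = 1.96 * 4.1052 ≈ 8.0462
Lower bound: 56 − 8.0462 = 47.9538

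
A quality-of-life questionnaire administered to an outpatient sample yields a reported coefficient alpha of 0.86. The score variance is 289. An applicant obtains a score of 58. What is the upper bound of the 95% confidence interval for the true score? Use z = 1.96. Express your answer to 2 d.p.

70.47

σ = 289^(1/2) = 17.0000
SEM = 17.0000×√(1 − 0.8600) ≈ 6.3608
Margin = 1.96 × 6.3608 ≈ 12.4672
Upper limit = 58 + 12.4672 ≈ 70.4672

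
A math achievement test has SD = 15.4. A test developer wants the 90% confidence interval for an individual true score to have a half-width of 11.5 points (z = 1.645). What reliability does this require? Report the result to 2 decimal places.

SEM needed = half-width / z = 11.5/1.645 ≈ 6.991
Required reliability = 1 − (SEM/SD)² = 1 − 0.206 ≈ 0.794

0.79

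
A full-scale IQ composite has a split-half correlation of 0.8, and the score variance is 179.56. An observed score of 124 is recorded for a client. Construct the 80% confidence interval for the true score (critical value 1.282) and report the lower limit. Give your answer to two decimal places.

SD = √179.56 ≈ 13.400
Spearman-Brown: r = 2(0.8) / (1 + 0.8) = 1.600 / 1.800 ≈ 0.889
SEM = 13.400·√(1 − 0.889) ≈ 4.467
Half-width = 1.282·4.467 ≈ 5.726
Lower limit = 124 − 5.726 ≈ 118.274

118.27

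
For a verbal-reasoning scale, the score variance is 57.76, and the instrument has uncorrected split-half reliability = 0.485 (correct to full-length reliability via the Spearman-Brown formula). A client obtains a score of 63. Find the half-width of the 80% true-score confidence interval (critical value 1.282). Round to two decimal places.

5.74

SD = √57.76 ≃ 7.6000
Full-length reliability (Spearman-Brown) = 2(0.485)/(1+0.485) ≃ 0.6532
The standard error of measurement is 7.6000×√(1 − 0.6532) ≃ 7.6000×0.5889 ≃ 4.4756.
Margin = 1.282 × 4.4756 ≃ 5.7378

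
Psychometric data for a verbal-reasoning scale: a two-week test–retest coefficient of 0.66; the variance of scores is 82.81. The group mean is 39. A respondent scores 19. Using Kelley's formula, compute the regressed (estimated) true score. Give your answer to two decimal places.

T̂ = r·X + (1 − r)·M = 0.6600·19 + 0.3400·39 = 12.5400 + 13.2600 ≈ 25.8000

25.80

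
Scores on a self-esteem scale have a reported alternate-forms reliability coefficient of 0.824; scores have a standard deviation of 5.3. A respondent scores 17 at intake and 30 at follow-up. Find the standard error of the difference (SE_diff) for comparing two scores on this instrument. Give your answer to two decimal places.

3.14

SEM = 5.30000 × √(1 − 0.82400) = 5.30000 × √0.17600 ≈ 5.30000 × 0.41952 ≈ 2.22347
SE_diff = √2 × SEM ≈ 3.14447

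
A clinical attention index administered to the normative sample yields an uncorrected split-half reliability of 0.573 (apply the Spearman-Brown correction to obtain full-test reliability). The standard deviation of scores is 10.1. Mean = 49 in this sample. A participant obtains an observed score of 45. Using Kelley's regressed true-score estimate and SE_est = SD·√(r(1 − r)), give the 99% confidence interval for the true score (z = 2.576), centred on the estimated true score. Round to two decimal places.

Spearman-Brown: r = 2(0.573) / (1 + 0.573) = 1.14600 / 1.57300 ≈ 0.72854
T̂ = 0.72854(45) + 0.27146(49) ≈ 46.08582
SE_est = 10.10000×√(0.72854×0.27146) ≈ 4.49158
99% CI: 46.08582 ± 11.57030 ≈ (34.51552, 57.65613)

[34.52, 57.66]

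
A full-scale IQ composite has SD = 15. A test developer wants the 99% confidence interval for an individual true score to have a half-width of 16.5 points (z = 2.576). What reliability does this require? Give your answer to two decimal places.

SEM needed = half-width / z = 16.5/2.576 ≃ 6.405
r = 1 − (6.405/15)² ≃ 1 − 0.182 ≃ 0.818

0.82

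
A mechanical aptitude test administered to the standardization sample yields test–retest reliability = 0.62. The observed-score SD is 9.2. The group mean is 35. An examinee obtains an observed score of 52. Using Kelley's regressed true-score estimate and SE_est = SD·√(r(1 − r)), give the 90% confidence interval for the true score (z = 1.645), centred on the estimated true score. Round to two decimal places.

[38.19, 52.89]

T̂ = r·X + (1 − r)·M = 0.62000×52 + 0.38000×35 = 32.24000 + 13.30000 ≈ 45.54000
SE_est = SD × √(r(1 − r)) = 9.20000 × √0.23560 ≈ 9.20000 × 0.48539 ≈ 4.46556
90% CI: 45.54000 ± 7.34584 ≈ (38.19416, 52.88584)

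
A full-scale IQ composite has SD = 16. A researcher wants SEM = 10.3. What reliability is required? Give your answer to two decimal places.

0.59

Required reliability = 1 − (SEM/SD)² = 1 − 0.414 ≈ 0.586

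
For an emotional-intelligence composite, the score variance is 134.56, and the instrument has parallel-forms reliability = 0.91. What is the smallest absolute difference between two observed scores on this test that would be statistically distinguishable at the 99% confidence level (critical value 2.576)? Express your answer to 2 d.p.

SD = √134.56 = 11.6000
SEM = 11.6000 × √(1 − 0.9100) = 11.6000 × √0.0900 ≈ 11.6000 × 0.3000 ≈ 3.4800
SE_diff = √2 × SEM ≈ 4.9215
Minimum reliable difference = 2.576 × SE_diff ≈ 2.576 × 4.9215 ≈ 12.6777

12.68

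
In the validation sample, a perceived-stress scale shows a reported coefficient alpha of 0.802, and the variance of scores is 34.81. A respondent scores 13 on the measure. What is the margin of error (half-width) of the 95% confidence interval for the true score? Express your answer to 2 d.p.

SD = √34.81 = 5.900
The standard error of measurement is 5.900*√(1 − 0.802) ≈ 5.900*0.445 ≈ 2.625.
Half-width = 1.96*2.625 ≈ 5.146

5.15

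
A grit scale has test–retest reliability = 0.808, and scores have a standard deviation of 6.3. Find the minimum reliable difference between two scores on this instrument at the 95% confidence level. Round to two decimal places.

7.65

The standard error of measurement is 6.3000·√(1 − 0.8080) ≈ 6.3000·0.4382 ≈ 2.7605.
SE_diff = SEM · √2 ≈ 2.7605 · 1.4142 ≈ 3.9040
Minimum reliable difference = 1.96 · SE_diff ≈ 1.96 · 3.9040 ≈ 7.6518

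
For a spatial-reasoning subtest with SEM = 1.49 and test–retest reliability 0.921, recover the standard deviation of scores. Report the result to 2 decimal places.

SD = SEM / √(1 − r) = 1.49 / √0.079 ≈ 1.49 / 0.281 ≈ 5.301

5.30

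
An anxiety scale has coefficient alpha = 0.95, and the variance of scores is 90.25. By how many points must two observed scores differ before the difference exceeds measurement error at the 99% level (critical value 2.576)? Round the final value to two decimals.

7.74

σ = 90.25^(1/2) = 9.500
SEM = 9.500·√(1 − 0.950) ≃ 2.124
SE_diff = √2 · SEM ≃ 3.004
Minimum reliable difference = 2.576 · SE_diff ≃ 2.576 · 3.004 ≃ 7.739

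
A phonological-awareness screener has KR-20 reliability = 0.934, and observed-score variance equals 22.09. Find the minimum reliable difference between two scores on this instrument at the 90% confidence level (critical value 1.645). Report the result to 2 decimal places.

SD = √22.09 ≈ 4.7000
SEM = 4.7000×√(1 − 0.9340) ≈ 1.2075
Standard error of the difference = 1.2075·√2 ≈ 1.7076
Smallest detectable difference = 1.645×1.7076 ≈ 2.8090

2.81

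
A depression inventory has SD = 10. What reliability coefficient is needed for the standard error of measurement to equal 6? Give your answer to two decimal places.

Required reliability = 1 − (SEM/SD)² = 1 − 0.36000 ≈ 0.64000

0.64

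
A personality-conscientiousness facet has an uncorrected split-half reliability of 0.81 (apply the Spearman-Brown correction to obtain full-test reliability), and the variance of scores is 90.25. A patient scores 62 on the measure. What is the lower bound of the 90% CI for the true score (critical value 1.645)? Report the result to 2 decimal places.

σ = 90.25^(1/2) = 9.50000
r_full = 2·0.81 / (1 + 0.81) ≈ 0.89503
SEM = 9.50000 × √(1 − 0.89503) = 9.50000 × √0.10497 ≈ 9.50000 × 0.32399 ≈ 3.07795
1.645 × SEM ≈ 5.06322
Lower bound: 62 − 5.06322 = 56.93678

56.94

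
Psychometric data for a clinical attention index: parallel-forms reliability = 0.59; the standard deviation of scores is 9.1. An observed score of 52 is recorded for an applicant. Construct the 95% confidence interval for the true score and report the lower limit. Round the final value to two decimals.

40.58

The standard error of measurement is 9.100×√(1 − 0.590) ≈ 9.100×0.640 ≈ 5.827.
1.96 × SEM ≈ 11.421
Lower limit = 52 − 11.421 ≈ 40.579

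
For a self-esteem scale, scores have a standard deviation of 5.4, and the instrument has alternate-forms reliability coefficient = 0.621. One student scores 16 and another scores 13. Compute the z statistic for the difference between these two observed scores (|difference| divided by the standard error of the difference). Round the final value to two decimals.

0.64

SEM = 5.400·√(1 − 0.621) ≃ 3.324
Standard error of the difference = 3.324·√2 ≃ 4.701
z = |16 − 13| / 4.701 = 3 / 4.701 ≃ 0.638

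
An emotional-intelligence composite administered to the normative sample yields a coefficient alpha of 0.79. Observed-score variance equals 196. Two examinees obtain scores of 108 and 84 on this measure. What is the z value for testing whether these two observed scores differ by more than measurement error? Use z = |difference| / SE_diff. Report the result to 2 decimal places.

σ = 196^(1/2) = 14.000
The standard error of measurement is 14.000×√(1 − 0.790) ≈ 14.000×0.458 ≈ 6.416.
SE_diff = SEM × √2 ≈ 6.416 × 1.414 ≈ 9.073
z = 24 / 9.073 ≈ 2.645

2.65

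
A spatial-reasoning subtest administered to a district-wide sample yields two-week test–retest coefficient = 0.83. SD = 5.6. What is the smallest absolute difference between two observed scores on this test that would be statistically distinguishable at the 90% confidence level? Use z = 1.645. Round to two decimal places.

SEM = 5.60000 × √(1 − 0.83000) = 5.60000 × √0.17000 ≈ 5.60000 × 0.41231 ≈ 2.30894
Standard error of the difference = 2.30894·√2 ≈ 3.26533
Minimum reliable difference = 1.645 × SE_diff ≈ 1.645 × 3.26533 ≈ 5.37147

5.37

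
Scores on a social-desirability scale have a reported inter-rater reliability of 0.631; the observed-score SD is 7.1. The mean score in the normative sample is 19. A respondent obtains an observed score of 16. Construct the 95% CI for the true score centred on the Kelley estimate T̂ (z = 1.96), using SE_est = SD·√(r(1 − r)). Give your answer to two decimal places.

[10.39, 23.82]

Estimated true score = 0.63100·16 + (1 − 0.63100)·19 ≈ 17.10700
SE_est = SD · √(r(1 − r)) = 7.10000 · √0.23284 ≈ 7.10000 · 0.48253 ≈ 3.42599
95% CI: 17.10700 ± 6.71494 ≈ (10.39206, 23.82194)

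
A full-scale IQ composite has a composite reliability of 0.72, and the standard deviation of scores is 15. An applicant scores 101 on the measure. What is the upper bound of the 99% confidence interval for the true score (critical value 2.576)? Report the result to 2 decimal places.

121.45

SEM = 15.0000 × √(1 − 0.7200) = 15.0000 × √0.2800 ≈ 15.0000 × 0.5292 ≈ 7.9373
Half-width = 2.576×7.9373 ≈ 20.4464
Upper limit = 101 + 20.4464 ≈ 121.4464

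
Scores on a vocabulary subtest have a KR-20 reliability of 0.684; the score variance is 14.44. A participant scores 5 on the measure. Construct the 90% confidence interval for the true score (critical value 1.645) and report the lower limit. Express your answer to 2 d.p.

1.49

σ = 14.44^(1/2) = 3.800
SEM = 3.800 * √(1 − 0.684) = 3.800 * √0.316 ≈ 3.800 * 0.562 ≈ 2.136
1.645 * SEM ≈ 3.514
Lower limit = 5 − 3.514 ≈ 1.486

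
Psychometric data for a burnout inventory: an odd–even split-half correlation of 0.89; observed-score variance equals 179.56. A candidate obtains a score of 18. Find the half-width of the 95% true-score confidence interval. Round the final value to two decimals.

6.34

σ = 179.56^(1/2) = 13.400
Spearman-Brown: r = 2(0.89) / (1 + 0.89) = 1.780 / 1.890 ≈ 0.942
SEM = 13.400 × √(1 − 0.942) = 13.400 × √0.058 ≈ 13.400 × 0.241 ≈ 3.233
Margin = 1.96 × 3.233 ≈ 6.336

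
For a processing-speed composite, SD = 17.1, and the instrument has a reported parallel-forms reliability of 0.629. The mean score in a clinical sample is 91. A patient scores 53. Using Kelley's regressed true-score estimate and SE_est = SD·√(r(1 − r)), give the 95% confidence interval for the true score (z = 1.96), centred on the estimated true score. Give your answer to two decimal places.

T̂ = r·X + (1 − r)·M = 0.6290*53 + 0.3710*91 = 33.3370 + 33.7610 ≈ 67.0980
SE_est = 17.1000*√(0.6290*0.3710) ≈ 8.2605
95% CI: 67.0980 ± 16.1907 ≈ (50.9073, 83.2887)

[50.91, 83.29]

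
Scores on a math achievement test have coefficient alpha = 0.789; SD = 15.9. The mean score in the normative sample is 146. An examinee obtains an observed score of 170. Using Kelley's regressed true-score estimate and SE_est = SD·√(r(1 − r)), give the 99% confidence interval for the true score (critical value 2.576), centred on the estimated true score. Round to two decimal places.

[148.22, 181.65]

T̂ = 0.7890(170) + 0.2110(146) ≈ 164.9360
SE_est = 15.9000*√(0.7890*0.2110) ≈ 6.4875
CI = 164.9360 ± 2.576 * 6.4875 → [148.2242, 181.6478]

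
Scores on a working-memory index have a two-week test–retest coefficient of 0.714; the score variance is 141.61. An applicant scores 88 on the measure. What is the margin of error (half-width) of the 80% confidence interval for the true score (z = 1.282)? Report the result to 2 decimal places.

σ = 141.61^(1/2) = 11.9000
SEM = 11.9000 × √(1 − 0.7140) = 11.9000 × √0.2860 ≈ 11.9000 × 0.5348 ≈ 6.3640
Margin = 1.282 × 6.3640 ≈ 8.1586

8.16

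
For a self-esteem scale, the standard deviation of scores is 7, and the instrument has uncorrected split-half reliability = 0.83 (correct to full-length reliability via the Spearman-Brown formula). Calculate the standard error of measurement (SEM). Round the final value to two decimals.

Spearman-Brown: r = 2(0.83) / (1 + 0.83) = 1.6600 / 1.8300 ≈ 0.9071
The standard error of measurement is 7.0000*√(1 − 0.9071) ≈ 7.0000*0.3048 ≈ 2.1335.

2.13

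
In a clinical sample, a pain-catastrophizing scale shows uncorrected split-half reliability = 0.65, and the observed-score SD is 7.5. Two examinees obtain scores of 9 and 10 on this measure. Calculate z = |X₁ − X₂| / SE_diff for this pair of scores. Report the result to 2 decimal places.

r_full = 2·0.65 / (1 + 0.65) ≈ 0.7879
SEM = 7.5000 × √(1 − 0.7879) = 7.5000 × √0.2121 ≈ 7.5000 × 0.4606 ≈ 3.4542
SE_diff = √2 × SEM ≈ 4.8850
z = 1 / 4.8850 ≈ 0.2047

0.20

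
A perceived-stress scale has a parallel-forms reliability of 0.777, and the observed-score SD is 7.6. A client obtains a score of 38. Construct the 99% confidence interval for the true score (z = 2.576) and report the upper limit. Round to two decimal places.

47.25

SEM = 7.60000·√(1 − 0.77700) ≃ 3.58894
2.576 · SEM ≃ 9.24511
Upper bound: 38 + 9.24511 = 47.24511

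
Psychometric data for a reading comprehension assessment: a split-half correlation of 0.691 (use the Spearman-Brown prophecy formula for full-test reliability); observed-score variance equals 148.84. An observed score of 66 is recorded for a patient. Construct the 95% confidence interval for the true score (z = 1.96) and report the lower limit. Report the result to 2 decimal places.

SD = √148.84 = 12.200
r_full = 2·0.691 / (1 + 0.691) ≈ 0.817
SEM = 12.200*√(1 − 0.817) ≈ 5.215
1.96 * SEM ≈ 10.222
Lower bound: 66 − 10.222 = 55.778

55.78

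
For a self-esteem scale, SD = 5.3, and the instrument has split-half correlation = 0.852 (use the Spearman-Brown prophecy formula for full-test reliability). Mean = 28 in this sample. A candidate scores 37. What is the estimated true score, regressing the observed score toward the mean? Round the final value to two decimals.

36.28

Full-length reliability (Spearman-Brown) = 2(0.852)/(1+0.852) ≈ 0.920
T̂ = r·X + (1 − r)·M = 0.920*37 + 0.080*28 ≈ 34.043 + 2.238 ≈ 36.281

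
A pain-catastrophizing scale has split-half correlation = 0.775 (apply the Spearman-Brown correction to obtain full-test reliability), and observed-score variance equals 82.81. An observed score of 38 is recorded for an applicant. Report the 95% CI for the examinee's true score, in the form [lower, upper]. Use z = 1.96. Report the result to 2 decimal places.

SD = √82.81 = 9.100
r_full = 2·0.775 / (1 + 0.775) ≈ 0.873
SEM = 9.100 * √(1 − 0.873) = 9.100 * √0.127 ≈ 9.100 * 0.356 ≈ 3.240
1.96 * SEM ≈ 6.350
Interval: (31.650, 44.350)

[31.65, 44.35]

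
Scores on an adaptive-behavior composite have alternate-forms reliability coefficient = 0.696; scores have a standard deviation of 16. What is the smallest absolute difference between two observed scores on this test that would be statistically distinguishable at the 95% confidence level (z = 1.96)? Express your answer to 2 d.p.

24.45

The standard error of measurement is 16.0000·√(1 − 0.6960) ≈ 16.0000·0.5514 ≈ 8.8218.
Standard error of the difference = 8.8218·√2 ≈ 12.4759
Minimum reliable difference = 1.96 · SE_diff ≈ 1.96 · 12.4759 ≈ 24.4528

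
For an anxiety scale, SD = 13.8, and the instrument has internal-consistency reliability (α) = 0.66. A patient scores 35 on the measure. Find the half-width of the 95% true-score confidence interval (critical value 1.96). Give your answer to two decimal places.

15.77

SEM = 13.8000·√(1 − 0.6600) ≃ 8.0467
Margin = 1.96 · 8.0467 ≃ 15.7716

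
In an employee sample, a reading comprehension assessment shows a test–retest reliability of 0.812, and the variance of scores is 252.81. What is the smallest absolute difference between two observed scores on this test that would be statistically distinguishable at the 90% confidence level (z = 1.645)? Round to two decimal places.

16.04

SD = √252.81 ≈ 15.900
The standard error of measurement is 15.900*√(1 − 0.812) ≈ 15.900*0.434 ≈ 6.894.
SE_diff = SEM * √2 ≈ 6.894 * 1.414 ≈ 9.750
Smallest detectable difference = 1.645*9.750 ≈ 16.038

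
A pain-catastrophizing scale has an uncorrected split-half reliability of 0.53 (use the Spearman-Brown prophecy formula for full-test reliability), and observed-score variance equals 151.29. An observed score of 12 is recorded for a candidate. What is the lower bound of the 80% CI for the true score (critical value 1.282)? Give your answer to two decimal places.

SD = √151.29 ≈ 12.300
Spearman-Brown: r = 2(0.53) / (1 + 0.53) = 1.060 / 1.530 ≈ 0.693
SEM = 12.300×√(1 − 0.693) ≈ 6.817
Half-width = 1.282×6.817 ≈ 8.740
Lower bound: 12 − 8.740 = 3.260

3.26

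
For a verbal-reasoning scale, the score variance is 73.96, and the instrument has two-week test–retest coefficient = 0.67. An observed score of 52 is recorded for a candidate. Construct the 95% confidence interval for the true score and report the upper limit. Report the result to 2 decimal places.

σ = 73.96^(1/2) = 8.6000
SEM = 8.6000 · √(1 − 0.6700) = 8.6000 · √0.3300 ≈ 8.6000 · 0.5745 ≈ 4.9403
Half-width = 1.96·4.9403 ≈ 9.6830
Upper bound: 52 + 9.6830 = 61.6830

61.68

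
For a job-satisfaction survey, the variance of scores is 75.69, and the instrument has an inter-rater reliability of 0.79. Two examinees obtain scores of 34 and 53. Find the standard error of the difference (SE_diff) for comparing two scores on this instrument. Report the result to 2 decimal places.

SD = √75.69 = 8.7000
SEM = 8.7000×√(1 − 0.7900) ≈ 3.9868
SE_diff = √2 × SEM ≈ 5.6382

5.64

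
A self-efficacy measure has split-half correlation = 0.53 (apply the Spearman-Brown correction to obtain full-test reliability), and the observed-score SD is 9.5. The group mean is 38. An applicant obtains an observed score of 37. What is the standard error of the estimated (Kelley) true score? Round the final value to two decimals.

4.38

Full-length reliability (Spearman-Brown) = 2(0.53)/(1+0.53) ≃ 0.69281
SE_est = 9.50000·√[r(1 − r)] ≃ 4.38262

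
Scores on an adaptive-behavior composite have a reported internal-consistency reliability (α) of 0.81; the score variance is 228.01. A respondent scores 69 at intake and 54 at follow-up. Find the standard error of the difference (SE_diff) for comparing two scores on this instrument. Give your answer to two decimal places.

9.31

σ = 228.01^(1/2) = 15.1000
SEM = 15.1000 · √(1 − 0.8100) = 15.1000 · √0.1900 ≃ 15.1000 · 0.4359 ≃ 6.5819
SE_diff = √2 · SEM ≃ 9.3083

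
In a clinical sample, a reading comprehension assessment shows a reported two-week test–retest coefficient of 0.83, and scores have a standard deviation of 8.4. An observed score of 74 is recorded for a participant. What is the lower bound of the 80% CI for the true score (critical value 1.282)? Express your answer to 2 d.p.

69.56

SEM = 8.400 × √(1 − 0.830) = 8.400 × √0.170 ≈ 8.400 × 0.412 ≈ 3.463
Margin = 1.282 × 3.463 ≈ 4.440
Lower limit = 74 − 4.440 ≈ 69.560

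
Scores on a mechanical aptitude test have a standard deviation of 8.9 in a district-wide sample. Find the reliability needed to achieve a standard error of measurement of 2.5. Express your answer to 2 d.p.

r = 1 − (2.500/8.9)² ≈ 1 − 0.079 ≈ 0.921

0.92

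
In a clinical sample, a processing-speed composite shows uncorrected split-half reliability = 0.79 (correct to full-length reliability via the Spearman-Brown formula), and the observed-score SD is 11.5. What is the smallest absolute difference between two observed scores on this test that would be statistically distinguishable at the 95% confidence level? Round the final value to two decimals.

10.92

Spearman-Brown: r = 2(0.79) / (1 + 0.79) = 1.5800 / 1.7900 ≈ 0.8827
SEM = 11.5000 × √(1 − 0.8827) = 11.5000 × √0.1173 ≈ 11.5000 × 0.3425 ≈ 3.9390
SE_diff = SEM × √2 ≈ 3.9390 × 1.4142 ≈ 5.5705
Smallest detectable difference = 1.96×5.5705 ≈ 10.9182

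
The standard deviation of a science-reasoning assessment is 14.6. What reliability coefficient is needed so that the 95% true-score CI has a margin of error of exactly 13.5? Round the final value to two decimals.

0.78

SEM needed = half-width / z = 13.5/1.96 ≈ 6.8878
Required reliability = 1 − (SEM/SD)² = 1 − 0.2226 ≈ 0.7774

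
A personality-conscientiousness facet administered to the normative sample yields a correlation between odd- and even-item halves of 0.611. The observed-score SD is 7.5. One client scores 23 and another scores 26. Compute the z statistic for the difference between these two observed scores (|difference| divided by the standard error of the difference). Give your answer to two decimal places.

0.58

Spearman-Brown: r = 2(0.611) / (1 + 0.611) = 1.2220 / 1.6110 ≈ 0.7585
The standard error of measurement is 7.5000×√(1 − 0.7585) ≈ 7.5000×0.4914 ≈ 3.6854.
Standard error of the difference = 3.6854·√2 ≈ 5.2120
z = |23 − 26| / 5.2120 = 3 / 5.2120 ≈ 0.5756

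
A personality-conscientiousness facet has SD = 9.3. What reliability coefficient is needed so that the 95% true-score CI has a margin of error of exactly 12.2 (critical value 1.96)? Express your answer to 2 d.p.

Required SEM = 12.2 / 1.96 ≃ 6.224
r = 1 − (SEM / SD)² = 1 − (6.224 / 9.3)² ≃ 1 − 0.448 ≃ 0.552

0.55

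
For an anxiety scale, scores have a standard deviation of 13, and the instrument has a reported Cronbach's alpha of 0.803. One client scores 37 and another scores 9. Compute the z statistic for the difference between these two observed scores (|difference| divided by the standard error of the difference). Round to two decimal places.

SEM = 13.0000 * √(1 − 0.8030) = 13.0000 * √0.1970 ≈ 13.0000 * 0.4438 ≈ 5.7700
Standard error of the difference = 5.7700·√2 ≈ 8.1600
z = 28 / 8.1600 ≈ 3.4314

3.43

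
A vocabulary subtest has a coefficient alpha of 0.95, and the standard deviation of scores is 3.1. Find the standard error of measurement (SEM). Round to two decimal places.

0.69

The standard error of measurement is 3.1000*√(1 − 0.9500) ≃ 3.1000*0.2236 ≃ 0.6932.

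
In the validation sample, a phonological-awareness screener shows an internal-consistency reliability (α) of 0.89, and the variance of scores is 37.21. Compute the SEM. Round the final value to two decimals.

2.02

SD = √37.21 ≈ 6.1000
SEM = 6.1000*√(1 − 0.8900) ≈ 2.0231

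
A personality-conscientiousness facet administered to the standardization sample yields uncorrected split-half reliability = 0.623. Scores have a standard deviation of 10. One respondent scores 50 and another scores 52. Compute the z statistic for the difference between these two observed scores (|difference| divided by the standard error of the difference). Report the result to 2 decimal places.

Spearman-Brown: r = 2(0.623) / (1 + 0.623) = 1.246 / 1.623 ≈ 0.768
SEM = 10.000 × √(1 − 0.768) = 10.000 × √0.232 ≈ 10.000 × 0.482 ≈ 4.820
SE_diff = SEM × √2 ≈ 4.820 × 1.414 ≈ 6.816
z = 2 / 6.816 ≈ 0.293

0.29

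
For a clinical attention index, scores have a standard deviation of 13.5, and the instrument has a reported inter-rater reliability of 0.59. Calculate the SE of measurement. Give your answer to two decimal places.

The standard error of measurement is 13.500×√(1 − 0.590) ≃ 13.500×0.640 ≃ 8.644.

8.64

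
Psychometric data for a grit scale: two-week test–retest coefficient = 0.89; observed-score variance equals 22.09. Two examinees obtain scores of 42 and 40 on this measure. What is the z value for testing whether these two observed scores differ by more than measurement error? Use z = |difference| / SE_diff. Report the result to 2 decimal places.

SD = √22.09 = 4.70000
SEM = 4.70000 × √(1 − 0.89000) = 4.70000 × √0.11000 ≃ 4.70000 × 0.33166 ≃ 1.55881
SE_diff = √2 × SEM ≃ 2.20450
z = 2 / 2.20450 ≃ 0.90724

0.91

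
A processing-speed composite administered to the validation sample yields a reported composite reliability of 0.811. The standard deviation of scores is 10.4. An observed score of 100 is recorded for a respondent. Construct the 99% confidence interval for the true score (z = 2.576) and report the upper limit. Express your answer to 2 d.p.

SEM = 10.40000×√(1 − 0.81100) ≈ 4.52131
2.576 × SEM ≈ 11.64689
Upper limit = 100 + 11.64689 ≈ 111.64689

111.65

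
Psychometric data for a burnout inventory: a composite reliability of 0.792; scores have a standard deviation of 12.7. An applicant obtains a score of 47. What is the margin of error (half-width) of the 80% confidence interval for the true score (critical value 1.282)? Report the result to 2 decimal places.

SEM = 12.700×√(1 − 0.792) ≈ 5.792
Margin = 1.282 × 5.792 ≈ 7.425

7.43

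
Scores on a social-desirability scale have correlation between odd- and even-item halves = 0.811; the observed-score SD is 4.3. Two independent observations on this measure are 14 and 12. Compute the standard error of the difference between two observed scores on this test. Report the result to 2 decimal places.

1.96

r_full = 2·0.811 / (1 + 0.811) ≃ 0.8956
SEM = 4.3000 · √(1 − 0.8956) = 4.3000 · √0.1044 ≃ 4.3000 · 0.3231 ≃ 1.3891
SE_diff = √2 · SEM ≃ 1.9645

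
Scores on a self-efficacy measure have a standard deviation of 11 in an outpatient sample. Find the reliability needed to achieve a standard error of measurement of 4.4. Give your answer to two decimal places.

0.84

r = 1 − (SEM / SD)² = 1 − (4.40000 / 11)² ≈ 1 − 0.16000 ≈ 0.84000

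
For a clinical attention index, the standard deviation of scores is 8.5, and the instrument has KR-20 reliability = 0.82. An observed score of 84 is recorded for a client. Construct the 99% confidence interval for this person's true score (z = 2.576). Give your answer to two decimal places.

[74.71, 93.29]

SEM = 8.50000·√(1 − 0.82000) ≃ 3.60624
Half-width = 2.576·3.60624 ≃ 9.28969
Interval: (74.71031, 93.28969)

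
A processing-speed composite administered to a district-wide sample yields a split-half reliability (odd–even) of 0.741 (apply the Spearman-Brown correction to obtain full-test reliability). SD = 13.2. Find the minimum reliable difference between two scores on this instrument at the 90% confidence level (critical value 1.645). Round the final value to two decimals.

Full-length reliability (Spearman-Brown) = 2(0.741)/(1+0.741) ≈ 0.851
SEM = 13.200 * √(1 − 0.851) = 13.200 * √0.149 ≈ 13.200 * 0.386 ≈ 5.091
SE_diff = √2 * SEM ≈ 7.200
Minimum reliable difference = 1.645 * SE_diff ≈ 1.645 * 7.200 ≈ 11.844

11.84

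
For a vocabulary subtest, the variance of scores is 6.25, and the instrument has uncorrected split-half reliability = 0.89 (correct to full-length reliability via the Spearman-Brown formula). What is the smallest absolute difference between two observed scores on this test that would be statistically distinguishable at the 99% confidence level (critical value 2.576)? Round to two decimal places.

SD = √6.25 = 2.500
Full-length reliability (Spearman-Brown) = 2(0.89)/(1+0.89) ≈ 0.942
SEM = 2.500 × √(1 − 0.942) = 2.500 × √0.058 ≈ 2.500 × 0.241 ≈ 0.603
SE_diff = SEM × √2 ≈ 0.603 × 1.414 ≈ 0.853
Minimum reliable difference = 2.576 × SE_diff ≈ 2.576 × 0.853 ≈ 2.197

2.20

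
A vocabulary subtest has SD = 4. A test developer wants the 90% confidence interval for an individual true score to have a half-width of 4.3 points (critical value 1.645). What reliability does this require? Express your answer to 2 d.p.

0.57

Required SEM = 4.3 / 1.645 ≈ 2.6140
r = 1 − (SEM / SD)² = 1 − (2.6140 / 4)² ≈ 1 − 0.4271 ≈ 0.5729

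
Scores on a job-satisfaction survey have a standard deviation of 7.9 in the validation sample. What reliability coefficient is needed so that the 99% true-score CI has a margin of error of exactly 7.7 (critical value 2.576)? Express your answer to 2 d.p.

0.86

SEM needed = half-width / z = 7.7/2.576 ≃ 2.98913
r = 1 − (2.98913/7.9)² ≃ 1 − 0.14316 ≃ 0.85684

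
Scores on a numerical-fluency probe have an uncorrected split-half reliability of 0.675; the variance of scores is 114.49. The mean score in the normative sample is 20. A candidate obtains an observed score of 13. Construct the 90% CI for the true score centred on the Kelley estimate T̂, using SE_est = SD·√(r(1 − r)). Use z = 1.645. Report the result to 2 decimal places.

σ = 114.49^(1/2) = 10.7000
Full-length reliability (Spearman-Brown) = 2(0.675)/(1+0.675) ≈ 0.8060
Estimated true score = 0.8060×13 + (1 − 0.8060)×20 ≈ 14.3582
SE_est = 10.7000·√[r(1 − r)] ≈ 4.2313
CI = 14.3582 ± 1.645 × 4.2313 → [7.3977, 21.3188]

[7.40, 21.32]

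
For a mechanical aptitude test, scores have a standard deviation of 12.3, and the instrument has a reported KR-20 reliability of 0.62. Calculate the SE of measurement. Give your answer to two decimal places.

SEM = 12.3000 · √(1 − 0.6200) = 12.3000 · √0.3800 ≈ 12.3000 · 0.6164 ≈ 7.5822

7.58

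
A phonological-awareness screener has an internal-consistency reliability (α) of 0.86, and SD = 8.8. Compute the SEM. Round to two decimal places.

3.29

SEM = 8.8000 × √(1 − 0.8600) = 8.8000 × √0.1400 ≈ 8.8000 × 0.3742 ≈ 3.2927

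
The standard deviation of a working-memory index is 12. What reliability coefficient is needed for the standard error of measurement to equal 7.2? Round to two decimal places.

0.64

r = 1 − (SEM / SD)² = 1 − (7.200 / 12)² ≃ 1 − 0.360 ≃ 0.640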